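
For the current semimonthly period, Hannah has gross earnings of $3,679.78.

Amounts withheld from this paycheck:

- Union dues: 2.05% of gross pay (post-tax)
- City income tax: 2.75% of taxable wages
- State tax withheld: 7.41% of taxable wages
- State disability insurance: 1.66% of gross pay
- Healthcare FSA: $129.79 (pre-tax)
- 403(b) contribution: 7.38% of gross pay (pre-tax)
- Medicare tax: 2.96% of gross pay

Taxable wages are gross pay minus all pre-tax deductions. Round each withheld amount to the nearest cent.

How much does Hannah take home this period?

$2,699.89

403(b) contribution: $3,679.78 × 0.0738 = $271.57
Healthcare FSA: $129.79
Pre-tax total = $271.57 + $129.79 = $401.36
Taxable wages = $3,679.78 − $401.36 = $3,278.42
City income tax: $3,278.42 × 0.0275 = $90.16
State tax withheld: $3,278.42 × 0.0741 = $242.93
State disability insurance: $3,679.78 × 0.0166 = $61.08
Medicare tax: $3,679.78 × 0.0296 = $108.92
Union dues: $3,679.78 × 0.0205 = $75.44
Total deductions = $271.57 + $129.79 + $90.16 + $242.93 + $61.08 + $108.92 + $75.44 = $979.89
Net pay = $3,679.78 − $979.89 = $2,699.89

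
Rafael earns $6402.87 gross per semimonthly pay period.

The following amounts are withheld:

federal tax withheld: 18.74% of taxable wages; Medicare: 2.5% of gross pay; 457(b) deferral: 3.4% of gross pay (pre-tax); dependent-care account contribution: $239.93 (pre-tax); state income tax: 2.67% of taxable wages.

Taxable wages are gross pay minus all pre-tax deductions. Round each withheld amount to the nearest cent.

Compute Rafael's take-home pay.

Dependent-care account contribution: $239.93
457(b) deferral: $6402.87 × 0.034 = $217.70
Pre-tax total = $239.93 + $217.70 = $457.63
Taxable wages = $6402.87 − $457.63 = $5945.24
Federal tax withheld: $5945.24 × 0.1874 = $1114.14
State income tax: $5945.24 × 0.0267 = $158.74
Medicare: $6402.87 × 0.025 = $160.07
Total deductions = $239.93 + $217.70 + $1114.14 + $158.74 + $160.07 = $1890.58
Net pay = $6402.87 − $1890.58 = $4512.29

$4512.29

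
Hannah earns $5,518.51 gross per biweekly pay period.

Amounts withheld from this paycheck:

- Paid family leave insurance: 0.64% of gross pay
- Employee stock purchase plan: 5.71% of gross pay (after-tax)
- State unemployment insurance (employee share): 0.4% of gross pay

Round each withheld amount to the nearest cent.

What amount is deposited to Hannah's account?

$5,146.01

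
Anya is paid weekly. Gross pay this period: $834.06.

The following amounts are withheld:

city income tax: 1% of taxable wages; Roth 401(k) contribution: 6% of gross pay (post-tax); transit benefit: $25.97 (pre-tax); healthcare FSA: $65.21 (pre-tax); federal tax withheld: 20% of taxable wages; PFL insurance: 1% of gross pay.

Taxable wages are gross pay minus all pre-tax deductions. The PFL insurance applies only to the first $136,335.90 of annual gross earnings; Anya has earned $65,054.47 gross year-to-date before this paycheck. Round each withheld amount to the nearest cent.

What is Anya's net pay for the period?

Transit benefit: $25.97
Healthcare FSA: $65.21
Pre-tax total = $25.97 + $65.21 = $91.18
Taxable wages = $834.06 − $91.18 = $742.88
Federal tax withheld: $742.88 × 0.2 = $148.58
City income tax: $742.88 × 0.01 = $7.43
PFL insurance: cap not yet reached, full $834.06 is subject → $834.06 × 0.01 = $8.34
Roth 401(k) contribution: $834.06 × 0.06 = $50.04
Total deductions = $25.97 + $65.21 + $148.58 + $7.43 + $8.34 + $50.04 = $305.57
Net pay = $834.06 − $305.57 = $528.49

$528.49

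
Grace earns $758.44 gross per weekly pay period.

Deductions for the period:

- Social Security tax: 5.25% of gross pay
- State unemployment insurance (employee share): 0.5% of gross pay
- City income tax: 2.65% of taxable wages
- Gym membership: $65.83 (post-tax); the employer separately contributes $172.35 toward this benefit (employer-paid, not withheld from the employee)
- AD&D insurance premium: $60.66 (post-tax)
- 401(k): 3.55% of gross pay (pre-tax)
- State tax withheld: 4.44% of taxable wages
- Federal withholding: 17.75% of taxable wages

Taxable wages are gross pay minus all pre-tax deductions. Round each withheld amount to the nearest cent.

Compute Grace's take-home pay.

$379.71

401(k): $758.44 × 0.0355 = $26.92
Taxable wages = $758.44 − $26.92 = $731.52
City income tax: $731.52 × 0.0265 = $19.39
Federal withholding: $731.52 × 0.1775 = $129.84
State tax withheld: $731.52 × 0.0444 = $32.48
State unemployment insurance (employee share): $758.44 × 0.005 = $3.79
Social Security tax: $758.44 × 0.0525 = $39.82
Gym membership: $65.83
AD&D insurance premium: $60.66
(Employer's $172.35 toward gym membership is not withheld from the employee.)
Total deductions = $26.92 + $19.39 + $129.84 + $32.48 + $3.79 + $39.82 + $65.83 + $60.66 = $378.73
Net pay = $758.44 − $378.73 = $379.71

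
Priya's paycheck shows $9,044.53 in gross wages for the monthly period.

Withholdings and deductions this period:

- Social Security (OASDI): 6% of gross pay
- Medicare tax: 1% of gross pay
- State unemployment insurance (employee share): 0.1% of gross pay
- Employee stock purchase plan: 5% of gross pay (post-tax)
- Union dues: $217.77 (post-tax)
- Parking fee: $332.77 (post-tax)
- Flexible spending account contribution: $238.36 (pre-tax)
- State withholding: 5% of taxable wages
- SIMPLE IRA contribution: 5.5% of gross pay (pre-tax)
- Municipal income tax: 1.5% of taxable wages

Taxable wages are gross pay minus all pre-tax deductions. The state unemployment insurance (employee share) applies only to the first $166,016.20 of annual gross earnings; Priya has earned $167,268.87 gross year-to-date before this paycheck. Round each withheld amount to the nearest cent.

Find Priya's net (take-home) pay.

$6,132.76

Flexible spending account contribution: $238.36
SIMPLE IRA contribution: $9,044.53 × 0.055 = $497.45
Pre-tax total = $238.36 + $497.45 = $735.81
Taxable wages = $9,044.53 − $735.81 = $8,308.72
State withholding: $8,308.72 × 0.05 = $415.44
Municipal income tax: $8,308.72 × 0.015 = $124.63
State unemployment insurance (employee share): annual cap $166,016.20 already reached (YTD $167,268.87), so $0.00
Medicare tax: $9,044.53 × 0.01 = $90.45
Social Security (OASDI): $9,044.53 × 0.06 = $542.67
Parking fee: $332.77
Employee stock purchase plan: $9,044.53 × 0.05 = $452.23
Union dues: $217.77
Total deductions = $238.36 + $497.45 + $415.44 + $124.63 + $0.00 + $90.45 + $542.67 + $332.77 + $452.23 + $217.77 = $2,911.77
Net pay = $9,044.53 − $2,911.77 = $6,132.76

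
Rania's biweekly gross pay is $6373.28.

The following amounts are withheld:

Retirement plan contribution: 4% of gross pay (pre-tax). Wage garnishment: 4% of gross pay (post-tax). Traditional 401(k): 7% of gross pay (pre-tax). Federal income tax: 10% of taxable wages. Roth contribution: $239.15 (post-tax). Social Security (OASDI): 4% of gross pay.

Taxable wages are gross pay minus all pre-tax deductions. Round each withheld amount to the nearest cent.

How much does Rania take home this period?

Traditional 401(k): $6373.28 × 0.07 = $446.13
Retirement plan contribution: $6373.28 × 0.04 = $254.93
Pre-tax total = $446.13 + $254.93 = $701.06
Taxable wages = $6373.28 − $701.06 = $5672.22
Federal income tax: $5672.22 × 0.1 = $567.22
Social Security (OASDI): $6373.28 × 0.04 = $254.93
Roth contribution: $239.15
Wage garnishment: $6373.28 × 0.04 = $254.93
Total deductions = $446.13 + $254.93 + $567.22 + $254.93 + $239.15 + $254.93 = $2017.29
Net pay = $6373.28 − $2017.29 = $4355.99

$4355.99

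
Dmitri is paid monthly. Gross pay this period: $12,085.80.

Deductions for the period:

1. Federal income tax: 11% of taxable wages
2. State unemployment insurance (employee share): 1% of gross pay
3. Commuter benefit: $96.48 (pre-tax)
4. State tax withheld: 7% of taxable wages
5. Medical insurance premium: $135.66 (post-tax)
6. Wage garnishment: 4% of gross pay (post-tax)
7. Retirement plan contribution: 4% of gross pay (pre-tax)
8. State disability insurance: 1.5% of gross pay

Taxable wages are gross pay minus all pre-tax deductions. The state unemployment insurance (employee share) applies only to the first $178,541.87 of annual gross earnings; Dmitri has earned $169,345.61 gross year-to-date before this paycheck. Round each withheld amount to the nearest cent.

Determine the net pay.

$8,542.49

Commuter benefit: $96.48
Retirement plan contribution: $12,085.80 × 0.04 = $483.43
Pre-tax total = $96.48 + $483.43 = $579.91
Taxable wages = $12,085.80 − $579.91 = $11,505.89
Federal income tax: $11,505.89 × 0.11 = $1,265.65
State tax withheld: $11,505.89 × 0.07 = $805.41
State unemployment insurance (employee share): only $178,541.87 − $169,345.61 = $9,196.26 of this check is subject → $9,196.26 × 0.01 = $91.96
State disability insurance: $12,085.80 × 0.015 = $181.29
Medical insurance premium: $135.66
Wage garnishment: $12,085.80 × 0.04 = $483.43
Total deductions = $96.48 + $483.43 + $1,265.65 + $805.41 + $91.96 + $181.29 + $135.66 + $483.43 = $3,543.31
Net pay = $12,085.80 − $3,543.31 = $8,542.49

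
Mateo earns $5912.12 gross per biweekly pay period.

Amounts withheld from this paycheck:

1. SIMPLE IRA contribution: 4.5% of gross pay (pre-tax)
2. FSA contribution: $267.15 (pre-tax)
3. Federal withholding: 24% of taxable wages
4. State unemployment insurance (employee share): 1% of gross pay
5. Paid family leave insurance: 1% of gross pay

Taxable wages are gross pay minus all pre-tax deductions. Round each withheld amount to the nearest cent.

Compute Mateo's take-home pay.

SIMPLE IRA contribution: $5912.12 × 0.045 = $266.05
FSA contribution: $267.15
Pre-tax total = $266.05 + $267.15 = $533.20
Taxable wages = $5912.12 − $533.20 = $5378.92
Federal withholding: $5378.92 × 0.24 = $1290.94
State unemployment insurance (employee share): $5912.12 × 0.01 = $59.12
Paid family leave insurance: $5912.12 × 0.01 = $59.12
Total deductions = $266.05 + $267.15 + $1290.94 + $59.12 + $59.12 = $1942.38
Net pay = $5912.12 − $1942.38 = $3969.74

$3969.74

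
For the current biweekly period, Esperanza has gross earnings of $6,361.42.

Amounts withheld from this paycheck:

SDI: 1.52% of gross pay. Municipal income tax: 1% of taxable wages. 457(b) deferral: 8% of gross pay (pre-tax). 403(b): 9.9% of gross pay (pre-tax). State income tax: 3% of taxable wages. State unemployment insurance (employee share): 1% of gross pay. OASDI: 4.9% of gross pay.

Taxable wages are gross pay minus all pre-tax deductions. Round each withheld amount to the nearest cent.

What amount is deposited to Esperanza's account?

$4,541.81

457(b) deferral: $6,361.42 × 0.08 = $508.91
403(b): $6,361.42 × 0.099 = $629.78
Pre-tax total = $508.91 + $629.78 = $1,138.69
Taxable wages = $6,361.42 − $1,138.69 = $5,222.73
Municipal income tax: $5,222.73 × 0.01 = $52.23
State income tax: $5,222.73 × 0.03 = $156.68
OASDI: $6,361.42 × 0.049 = $311.71
SDI: $6,361.42 × 0.0152 = $96.69
State unemployment insurance (employee share): $6,361.42 × 0.01 = $63.61
Total deductions = $508.91 + $629.78 + $52.23 + $156.68 + $311.71 + $96.69 + $63.61 = $1,819.61
Net pay = $6,361.42 − $1,819.61 = $4,541.81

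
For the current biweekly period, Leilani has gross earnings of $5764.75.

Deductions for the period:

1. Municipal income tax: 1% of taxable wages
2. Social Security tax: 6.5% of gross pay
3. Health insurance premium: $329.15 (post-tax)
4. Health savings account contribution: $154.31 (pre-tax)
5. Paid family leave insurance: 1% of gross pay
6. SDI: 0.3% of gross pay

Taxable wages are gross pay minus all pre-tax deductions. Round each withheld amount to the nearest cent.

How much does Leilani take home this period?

Health savings account contribution: $154.31
Taxable wages = $5764.75 − $154.31 = $5610.44
Municipal income tax: $5610.44 × 0.01 = $56.10
SDI: $5764.75 × 0.003 = $17.29
Paid family leave insurance: $5764.75 × 0.01 = $57.65
Social Security tax: $5764.75 × 0.065 = $374.71
Health insurance premium: $329.15
Total deductions = $154.31 + $56.10 + $17.29 + $57.65 + $374.71 + $329.15 = $989.21
Net pay = $5764.75 − $989.21 = $4775.54

$4775.54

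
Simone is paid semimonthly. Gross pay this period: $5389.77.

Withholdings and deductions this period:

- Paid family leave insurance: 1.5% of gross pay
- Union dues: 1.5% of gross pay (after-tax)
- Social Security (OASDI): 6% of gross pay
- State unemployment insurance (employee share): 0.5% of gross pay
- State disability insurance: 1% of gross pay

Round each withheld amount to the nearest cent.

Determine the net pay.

Social Security (OASDI): $5389.77 × 0.06 = $323.39
Paid family leave insurance: $5389.77 × 0.015 = $80.85
State disability insurance: $5389.77 × 0.01 = $53.90
State unemployment insurance (employee share): $5389.77 × 0.005 = $26.95
Union dues: $5389.77 × 0.015 = $80.85
Total deductions = $323.39 + $80.85 + $53.90 + $26.95 + $80.85 = $565.94
Net pay = $5389.77 − $565.94 = $4823.83

$4823.83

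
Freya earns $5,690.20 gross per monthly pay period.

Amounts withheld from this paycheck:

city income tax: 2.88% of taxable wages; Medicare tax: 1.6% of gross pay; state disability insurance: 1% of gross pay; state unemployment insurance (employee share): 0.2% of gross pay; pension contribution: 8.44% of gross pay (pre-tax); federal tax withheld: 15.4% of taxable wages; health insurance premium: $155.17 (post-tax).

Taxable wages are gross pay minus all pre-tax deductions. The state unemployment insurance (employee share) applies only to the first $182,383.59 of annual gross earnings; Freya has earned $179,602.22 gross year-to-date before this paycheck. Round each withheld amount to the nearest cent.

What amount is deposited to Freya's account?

$3,948.90

Pension contribution: $5,690.20 × 0.0844 = $480.25
Taxable wages = $5,690.20 − $480.25 = $5,209.95
City income tax: $5,209.95 × 0.0288 = $150.05
Federal tax withheld: $5,209.95 × 0.154 = $802.33
State disability insurance: $5,690.20 × 0.01 = $56.90
State unemployment insurance (employee share): only $182,383.59 − $179,602.22 = $2,781.37 of this check is subject → $2,781.37 × 0.002 = $5.56
Medicare tax: $5,690.20 × 0.016 = $91.04
Health insurance premium: $155.17
Total deductions = $480.25 + $150.05 + $802.33 + $56.90 + $5.56 + $91.04 + $155.17 = $1,741.30
Net pay = $5,690.20 − $1,741.30 = $3,948.90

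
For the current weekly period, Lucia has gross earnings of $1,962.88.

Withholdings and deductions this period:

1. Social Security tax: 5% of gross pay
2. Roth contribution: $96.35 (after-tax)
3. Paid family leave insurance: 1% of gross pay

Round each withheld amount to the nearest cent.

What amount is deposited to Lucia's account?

$1,748.76

Social Security tax: $1,962.88 × 0.05 = $98.14
Paid family leave insurance: $1,962.88 × 0.01 = $19.63
Roth contribution: $96.35
Total deductions = $98.14 + $19.63 + $96.35 = $214.12
Net pay = $1,962.88 − $214.12 = $1,748.76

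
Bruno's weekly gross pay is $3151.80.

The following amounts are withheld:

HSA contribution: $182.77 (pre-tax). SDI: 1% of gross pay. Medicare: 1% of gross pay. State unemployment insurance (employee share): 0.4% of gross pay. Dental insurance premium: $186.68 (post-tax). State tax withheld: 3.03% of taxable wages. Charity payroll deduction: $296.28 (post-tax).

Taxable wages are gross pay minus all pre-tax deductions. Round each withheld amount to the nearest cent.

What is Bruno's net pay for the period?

$2320.46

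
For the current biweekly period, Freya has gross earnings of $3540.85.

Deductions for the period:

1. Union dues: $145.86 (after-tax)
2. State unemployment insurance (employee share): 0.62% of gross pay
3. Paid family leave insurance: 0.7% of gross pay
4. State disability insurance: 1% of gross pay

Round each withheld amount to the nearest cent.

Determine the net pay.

$3312.84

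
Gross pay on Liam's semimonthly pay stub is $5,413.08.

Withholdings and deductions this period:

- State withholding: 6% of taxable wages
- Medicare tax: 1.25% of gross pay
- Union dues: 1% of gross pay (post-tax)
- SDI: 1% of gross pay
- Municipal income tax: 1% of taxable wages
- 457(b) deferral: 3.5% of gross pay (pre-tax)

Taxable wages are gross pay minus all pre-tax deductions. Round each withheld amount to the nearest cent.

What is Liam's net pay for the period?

457(b) deferral: $5,413.08 × 0.035 = $189.46
Taxable wages = $5,413.08 − $189.46 = $5,223.62
State withholding: $5,223.62 × 0.06 = $313.42
Municipal income tax: $5,223.62 × 0.01 = $52.24
SDI: $5,413.08 × 0.01 = $54.13
Medicare tax: $5,413.08 × 0.0125 = $67.66
Union dues: $5,413.08 × 0.01 = $54.13
Total deductions = $189.46 + $313.42 + $52.24 + $54.13 + $67.66 + $54.13 = $731.04
Net pay = $5,413.08 − $731.04 = $4,682.04

$4,682.04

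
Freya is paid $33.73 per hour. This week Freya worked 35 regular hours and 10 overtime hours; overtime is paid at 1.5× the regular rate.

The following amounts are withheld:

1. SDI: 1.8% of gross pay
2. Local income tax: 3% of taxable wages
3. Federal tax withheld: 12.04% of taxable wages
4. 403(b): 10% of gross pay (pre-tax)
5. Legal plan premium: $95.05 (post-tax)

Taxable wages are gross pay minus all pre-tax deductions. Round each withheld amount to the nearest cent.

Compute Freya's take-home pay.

Regular pay: 35 × $33.73 = $1,180.55
Overtime pay: 10 × $33.73 × 1.5 = $505.95
Gross pay = $1,180.55 + $505.95 = $1,686.50
403(b): $1,686.50 × 0.1 = $168.65
Taxable wages = $1,686.50 − $168.65 = $1,517.85
Local income tax: $1,517.85 × 0.03 = $45.54
Federal tax withheld: $1,517.85 × 0.1204 = $182.75
SDI: $1,686.50 × 0.018 = $30.36
Legal plan premium: $95.05
Total deductions = $168.65 + $45.54 + $182.75 + $30.36 + $95.05 = $522.35
Net pay = $1,686.50 − $522.35 = $1,164.15

$1,164.15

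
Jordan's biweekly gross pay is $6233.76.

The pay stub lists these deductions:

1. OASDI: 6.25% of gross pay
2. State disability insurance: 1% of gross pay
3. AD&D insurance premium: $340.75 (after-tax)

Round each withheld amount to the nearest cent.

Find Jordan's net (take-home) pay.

$5441.06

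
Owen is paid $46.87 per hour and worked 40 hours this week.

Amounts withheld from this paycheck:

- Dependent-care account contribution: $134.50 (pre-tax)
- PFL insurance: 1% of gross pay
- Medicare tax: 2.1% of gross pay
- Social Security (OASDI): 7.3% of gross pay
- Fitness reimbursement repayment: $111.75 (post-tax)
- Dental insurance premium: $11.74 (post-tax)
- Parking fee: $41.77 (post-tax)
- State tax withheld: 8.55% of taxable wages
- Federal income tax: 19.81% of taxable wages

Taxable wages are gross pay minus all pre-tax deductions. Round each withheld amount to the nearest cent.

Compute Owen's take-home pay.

Gross pay: 40 × $46.87 = $1,874.80
Dependent-care account contribution: $134.50
Taxable wages = $1,874.80 − $134.50 = $1,740.30
State tax withheld: $1,740.30 × 0.0855 = $148.80
Federal income tax: $1,740.30 × 0.1981 = $344.75
PFL insurance: $1,874.80 × 0.01 = $18.75
Medicare tax: $1,874.80 × 0.021 = $39.37
Social Security (OASDI): $1,874.80 × 0.073 = $136.86
Dental insurance premium: $11.74
Parking fee: $41.77
Fitness reimbursement repayment: $111.75
Total deductions = $134.50 + $148.80 + $344.75 + $18.75 + $39.37 + $136.86 + $11.74 + $41.77 + $111.75 = $988.29
Net pay = $1,874.80 − $988.29 = $886.51

$886.51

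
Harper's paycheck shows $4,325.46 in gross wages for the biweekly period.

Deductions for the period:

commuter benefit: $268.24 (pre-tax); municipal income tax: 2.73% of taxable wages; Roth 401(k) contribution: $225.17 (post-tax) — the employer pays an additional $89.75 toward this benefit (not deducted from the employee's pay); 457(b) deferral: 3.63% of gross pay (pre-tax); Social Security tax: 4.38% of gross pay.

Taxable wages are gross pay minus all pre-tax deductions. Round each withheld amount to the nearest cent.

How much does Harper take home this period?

457(b) deferral: $4,325.46 × 0.0363 = $157.01
Commuter benefit: $268.24
Pre-tax total = $157.01 + $268.24 = $425.25
Taxable wages = $4,325.46 − $425.25 = $3,900.21
Municipal income tax: $3,900.21 × 0.0273 = $106.48
Social Security tax: $4,325.46 × 0.0438 = $189.46
Roth 401(k) contribution: $225.17
(Employer's $89.75 toward Roth 401(k) contribution is not withheld from the employee.)
Total deductions = $157.01 + $268.24 + $106.48 + $189.46 + $225.17 = $946.36
Net pay = $4,325.46 − $946.36 = $3,379.10

$3,379.10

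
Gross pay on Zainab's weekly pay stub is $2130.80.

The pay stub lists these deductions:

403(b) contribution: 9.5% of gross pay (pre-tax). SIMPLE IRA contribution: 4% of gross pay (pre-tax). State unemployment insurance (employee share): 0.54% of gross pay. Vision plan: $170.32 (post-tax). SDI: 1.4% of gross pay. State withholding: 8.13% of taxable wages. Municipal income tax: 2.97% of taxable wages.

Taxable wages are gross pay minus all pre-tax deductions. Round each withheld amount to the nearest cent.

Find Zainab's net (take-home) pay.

403(b) contribution: $2130.80 × 0.095 = $202.43
SIMPLE IRA contribution: $2130.80 × 0.04 = $85.23
Pre-tax total = $202.43 + $85.23 = $287.66
Taxable wages = $2130.80 − $287.66 = $1843.14
State withholding: $1843.14 × 0.0813 = $149.85
Municipal income tax: $1843.14 × 0.0297 = $54.74
SDI: $2130.80 × 0.014 = $29.83
State unemployment insurance (employee share): $2130.80 × 0.0054 = $11.51
Vision plan: $170.32
Total deductions = $202.43 + $85.23 + $149.85 + $54.74 + $29.83 + $11.51 + $170.32 = $703.91
Net pay = $2130.80 − $703.91 = $1426.89

$1426.89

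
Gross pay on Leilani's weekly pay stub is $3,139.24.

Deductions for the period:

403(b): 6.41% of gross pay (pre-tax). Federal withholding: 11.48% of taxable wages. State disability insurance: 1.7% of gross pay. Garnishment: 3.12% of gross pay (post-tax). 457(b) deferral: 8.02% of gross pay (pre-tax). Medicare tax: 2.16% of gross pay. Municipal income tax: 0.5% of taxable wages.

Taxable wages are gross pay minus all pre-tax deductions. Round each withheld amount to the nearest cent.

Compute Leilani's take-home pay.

$2,145.31

457(b) deferral: $3,139.24 × 0.0802 = $251.77
403(b): $3,139.24 × 0.0641 = $201.23
Pre-tax total = $251.77 + $201.23 = $453.00
Taxable wages = $3,139.24 − $453.00 = $2,686.24
Federal withholding: $2,686.24 × 0.1148 = $308.38
Municipal income tax: $2,686.24 × 0.005 = $13.43
Medicare tax: $3,139.24 × 0.0216 = $67.81
State disability insurance: $3,139.24 × 0.017 = $53.37
Garnishment: $3,139.24 × 0.0312 = $97.94
Total deductions = $251.77 + $201.23 + $308.38 + $13.43 + $67.81 + $53.37 + $97.94 = $993.93
Net pay = $3,139.24 − $993.93 = $2,145.31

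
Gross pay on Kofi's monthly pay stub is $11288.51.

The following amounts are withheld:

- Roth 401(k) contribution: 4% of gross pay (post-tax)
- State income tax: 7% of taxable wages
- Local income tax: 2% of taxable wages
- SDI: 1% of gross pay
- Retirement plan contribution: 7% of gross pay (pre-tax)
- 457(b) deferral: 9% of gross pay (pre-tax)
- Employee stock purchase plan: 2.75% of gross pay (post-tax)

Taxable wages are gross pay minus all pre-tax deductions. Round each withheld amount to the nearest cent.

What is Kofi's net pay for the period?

$7754.07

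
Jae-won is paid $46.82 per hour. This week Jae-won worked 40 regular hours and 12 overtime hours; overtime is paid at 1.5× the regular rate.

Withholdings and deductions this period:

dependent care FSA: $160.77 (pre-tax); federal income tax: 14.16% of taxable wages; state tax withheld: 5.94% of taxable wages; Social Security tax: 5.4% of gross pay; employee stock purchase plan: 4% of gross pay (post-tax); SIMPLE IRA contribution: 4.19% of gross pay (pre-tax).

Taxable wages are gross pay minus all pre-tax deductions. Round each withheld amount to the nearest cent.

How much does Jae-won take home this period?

Regular pay: 40 × $46.82 = $1,872.80
Overtime pay: 12 × $46.82 × 1.5 = $842.76
Gross pay = $1,872.80 + $842.76 = $2,715.56
SIMPLE IRA contribution: $2,715.56 × 0.0419 = $113.78
Dependent care FSA: $160.77
Pre-tax total = $113.78 + $160.77 = $274.55
Taxable wages = $2,715.56 − $274.55 = $2,441.01
Federal income tax: $2,441.01 × 0.1416 = $345.65
State tax withheld: $2,441.01 × 0.0594 = $145.00
Social Security tax: $2,715.56 × 0.054 = $146.64
Employee stock purchase plan: $2,715.56 × 0.04 = $108.62
Total deductions = $113.78 + $160.77 + $345.65 + $145.00 + $146.64 + $108.62 = $1,020.46
Net pay = $2,715.56 − $1,020.46 = $1,695.10

$1,695.10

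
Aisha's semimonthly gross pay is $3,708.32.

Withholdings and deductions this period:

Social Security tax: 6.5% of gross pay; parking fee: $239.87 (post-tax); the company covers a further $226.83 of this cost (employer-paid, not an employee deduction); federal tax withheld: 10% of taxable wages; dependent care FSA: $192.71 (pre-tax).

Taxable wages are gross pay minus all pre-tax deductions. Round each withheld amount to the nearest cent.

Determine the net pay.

Dependent care FSA: $192.71
Taxable wages = $3,708.32 − $192.71 = $3,515.61
Federal tax withheld: $3,515.61 × 0.1 = $351.56
Social Security tax: $3,708.32 × 0.065 = $241.04
Parking fee: $239.87
(Employer's $226.83 toward parking fee is not withheld from the employee.)
Total deductions = $192.71 + $351.56 + $241.04 + $239.87 = $1,025.18
Net pay = $3,708.32 − $1,025.18 = $2,683.14

$2,683.14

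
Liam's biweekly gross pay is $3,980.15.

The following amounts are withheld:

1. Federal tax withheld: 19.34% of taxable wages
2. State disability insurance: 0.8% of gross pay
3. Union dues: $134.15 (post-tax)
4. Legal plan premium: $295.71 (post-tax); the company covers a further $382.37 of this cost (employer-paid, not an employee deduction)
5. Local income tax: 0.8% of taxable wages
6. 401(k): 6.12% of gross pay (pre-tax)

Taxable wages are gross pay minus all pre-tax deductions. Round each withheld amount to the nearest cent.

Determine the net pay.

401(k): $3,980.15 × 0.0612 = $243.59
Taxable wages = $3,980.15 − $243.59 = $3,736.56
Federal tax withheld: $3,736.56 × 0.1934 = $722.65
Local income tax: $3,736.56 × 0.008 = $29.89
State disability insurance: $3,980.15 × 0.008 = $31.84
Union dues: $134.15
Legal plan premium: $295.71
(Employer's $382.37 toward legal plan premium is not withheld from the employee.)
Total deductions = $243.59 + $722.65 + $29.89 + $31.84 + $134.15 + $295.71 = $1,457.83
Net pay = $3,980.15 − $1,457.83 = $2,522.32

$2,522.32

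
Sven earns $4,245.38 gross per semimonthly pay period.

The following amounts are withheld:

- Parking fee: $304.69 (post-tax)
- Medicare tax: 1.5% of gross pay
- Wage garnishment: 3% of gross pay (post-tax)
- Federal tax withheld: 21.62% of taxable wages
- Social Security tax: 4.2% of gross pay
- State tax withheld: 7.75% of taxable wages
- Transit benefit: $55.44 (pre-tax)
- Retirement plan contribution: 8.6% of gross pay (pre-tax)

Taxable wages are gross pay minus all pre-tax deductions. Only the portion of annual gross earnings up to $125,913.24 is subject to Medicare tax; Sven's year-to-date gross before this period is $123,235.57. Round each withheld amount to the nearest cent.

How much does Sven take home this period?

$2,050.95

Retirement plan contribution: $4,245.38 × 0.086 = $365.10
Transit benefit: $55.44
Pre-tax total = $365.10 + $55.44 = $420.54
Taxable wages = $4,245.38 − $420.54 = $3,824.84
Federal tax withheld: $3,824.84 × 0.2162 = $826.93
State tax withheld: $3,824.84 × 0.0775 = $296.43
Social Security tax: $4,245.38 × 0.042 = $178.31
Medicare tax: only $125,913.24 − $123,235.57 = $2,677.67 of this check is subject → $2,677.67 × 0.015 = $40.17
Parking fee: $304.69
Wage garnishment: $4,245.38 × 0.03 = $127.36
Total deductions = $365.10 + $55.44 + $826.93 + $296.43 + $178.31 + $40.17 + $304.69 + $127.36 = $2,194.43
Net pay = $4,245.38 − $2,194.43 = $2,050.95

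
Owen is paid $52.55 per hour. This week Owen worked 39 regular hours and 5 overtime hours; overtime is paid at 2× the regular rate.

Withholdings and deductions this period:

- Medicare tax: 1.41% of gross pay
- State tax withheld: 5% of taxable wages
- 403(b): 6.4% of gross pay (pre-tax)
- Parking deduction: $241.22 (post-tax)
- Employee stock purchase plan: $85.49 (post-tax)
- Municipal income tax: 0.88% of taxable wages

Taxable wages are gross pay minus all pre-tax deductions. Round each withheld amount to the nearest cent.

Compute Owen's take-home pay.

Regular pay: 39 × $52.55 = $2,049.45
Overtime pay: 5 × $52.55 × 2 = $525.50
Gross pay = $2,049.45 + $525.50 = $2,574.95
403(b): $2,574.95 × 0.064 = $164.80
Taxable wages = $2,574.95 − $164.80 = $2,410.15
Municipal income tax: $2,410.15 × 0.0088 = $21.21
State tax withheld: $2,410.15 × 0.05 = $120.51
Medicare tax: $2,574.95 × 0.0141 = $36.31
Employee stock purchase plan: $85.49
Parking deduction: $241.22
Total deductions = $164.80 + $21.21 + $120.51 + $36.31 + $85.49 + $241.22 = $669.54
Net pay = $2,574.95 − $669.54 = $1,905.41

$1,905.41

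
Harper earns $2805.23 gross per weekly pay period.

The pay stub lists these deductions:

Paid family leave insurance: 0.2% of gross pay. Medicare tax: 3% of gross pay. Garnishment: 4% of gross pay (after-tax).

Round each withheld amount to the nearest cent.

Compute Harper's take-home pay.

Medicare tax: $2805.23 × 0.03 = $84.16
Paid family leave insurance: $2805.23 × 0.002 = $5.61
Garnishment: $2805.23 × 0.04 = $112.21
Total deductions = $84.16 + $5.61 + $112.21 = $201.98
Net pay = $2805.23 − $201.98 = $2603.25

$2603.25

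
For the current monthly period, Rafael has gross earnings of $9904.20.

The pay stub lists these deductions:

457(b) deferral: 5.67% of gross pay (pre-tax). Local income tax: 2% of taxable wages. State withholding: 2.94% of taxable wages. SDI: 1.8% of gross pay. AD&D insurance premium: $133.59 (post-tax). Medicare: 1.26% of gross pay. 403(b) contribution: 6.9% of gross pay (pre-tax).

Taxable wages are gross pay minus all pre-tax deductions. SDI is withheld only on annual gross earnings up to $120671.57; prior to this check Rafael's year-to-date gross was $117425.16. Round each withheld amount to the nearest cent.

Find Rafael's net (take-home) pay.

$7914.66

403(b) contribution: $9904.20 × 0.069 = $683.39
457(b) deferral: $9904.20 × 0.0567 = $561.57
Pre-tax total = $683.39 + $561.57 = $1244.96
Taxable wages = $9904.20 − $1244.96 = $8659.24
State withholding: $8659.24 × 0.0294 = $254.58
Local income tax: $8659.24 × 0.02 = $173.18
SDI: only $120671.57 − $117425.16 = $3246.41 of this check is subject → $3246.41 × 0.018 = $58.44
Medicare: $9904.20 × 0.0126 = $124.79
AD&D insurance premium: $133.59
Total deductions = $683.39 + $561.57 + $254.58 + $173.18 + $58.44 + $124.79 + $133.59 = $1989.54
Net pay = $9904.20 − $1989.54 = $7914.66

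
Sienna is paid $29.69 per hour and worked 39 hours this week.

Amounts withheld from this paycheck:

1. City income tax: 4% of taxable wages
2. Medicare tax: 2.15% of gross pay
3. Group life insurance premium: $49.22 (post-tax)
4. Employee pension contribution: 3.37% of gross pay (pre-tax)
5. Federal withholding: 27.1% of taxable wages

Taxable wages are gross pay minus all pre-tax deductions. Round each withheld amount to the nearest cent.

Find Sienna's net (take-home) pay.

$696.79

Gross pay: 39 × $29.69 = $1,157.91
Employee pension contribution: $1,157.91 × 0.0337 = $39.02
Taxable wages = $1,157.91 − $39.02 = $1,118.89
City income tax: $1,118.89 × 0.04 = $44.76
Federal withholding: $1,118.89 × 0.271 = $303.22
Medicare tax: $1,157.91 × 0.0215 = $24.90
Group life insurance premium: $49.22
Total deductions = $39.02 + $44.76 + $303.22 + $24.90 + $49.22 = $461.12
Net pay = $1,157.91 − $461.12 = $696.79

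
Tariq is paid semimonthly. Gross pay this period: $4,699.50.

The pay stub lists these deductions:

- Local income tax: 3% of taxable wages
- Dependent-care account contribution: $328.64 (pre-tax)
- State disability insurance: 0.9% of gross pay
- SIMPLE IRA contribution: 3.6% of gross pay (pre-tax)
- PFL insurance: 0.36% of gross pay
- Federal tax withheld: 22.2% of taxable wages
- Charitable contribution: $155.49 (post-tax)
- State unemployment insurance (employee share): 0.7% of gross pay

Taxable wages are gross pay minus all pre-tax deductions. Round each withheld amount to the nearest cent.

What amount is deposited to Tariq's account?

$2,895.25

Dependent-care account contribution: $328.64
SIMPLE IRA contribution: $4,699.50 × 0.036 = $169.18
Pre-tax total = $328.64 + $169.18 = $497.82
Taxable wages = $4,699.50 − $497.82 = $4,201.68
Local income tax: $4,201.68 × 0.03 = $126.05
Federal tax withheld: $4,201.68 × 0.222 = $932.77
State disability insurance: $4,699.50 × 0.009 = $42.30
PFL insurance: $4,699.50 × 0.0036 = $16.92
State unemployment insurance (employee share): $4,699.50 × 0.007 = $32.90
Charitable contribution: $155.49
Total deductions = $328.64 + $169.18 + $126.05 + $932.77 + $42.30 + $16.92 + $32.90 + $155.49 = $1,804.25
Net pay = $4,699.50 − $1,804.25 = $2,895.25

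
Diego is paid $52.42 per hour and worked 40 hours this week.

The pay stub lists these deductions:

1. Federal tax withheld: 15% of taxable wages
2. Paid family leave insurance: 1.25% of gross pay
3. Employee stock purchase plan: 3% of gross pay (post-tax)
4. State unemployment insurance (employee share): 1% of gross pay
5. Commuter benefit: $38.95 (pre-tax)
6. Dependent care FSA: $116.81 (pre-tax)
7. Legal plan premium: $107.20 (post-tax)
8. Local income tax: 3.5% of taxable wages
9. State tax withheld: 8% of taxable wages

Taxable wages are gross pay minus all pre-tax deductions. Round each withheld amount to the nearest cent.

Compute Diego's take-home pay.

$1,209.38

Gross pay: 40 × $52.42 = $2,096.80
Dependent care FSA: $116.81
Commuter benefit: $38.95
Pre-tax total = $116.81 + $38.95 = $155.76
Taxable wages = $2,096.80 − $155.76 = $1,941.04
Local income tax: $1,941.04 × 0.035 = $67.94
Federal tax withheld: $1,941.04 × 0.15 = $291.16
State tax withheld: $1,941.04 × 0.08 = $155.28
Paid family leave insurance: $2,096.80 × 0.0125 = $26.21
State unemployment insurance (employee share): $2,096.80 × 0.01 = $20.97
Employee stock purchase plan: $2,096.80 × 0.03 = $62.90
Legal plan premium: $107.20
Total deductions = $116.81 + $38.95 + $67.94 + $291.16 + $155.28 + $26.21 + $20.97 + $62.90 + $107.20 = $887.42
Net pay = $2,096.80 − $887.42 = $1,209.38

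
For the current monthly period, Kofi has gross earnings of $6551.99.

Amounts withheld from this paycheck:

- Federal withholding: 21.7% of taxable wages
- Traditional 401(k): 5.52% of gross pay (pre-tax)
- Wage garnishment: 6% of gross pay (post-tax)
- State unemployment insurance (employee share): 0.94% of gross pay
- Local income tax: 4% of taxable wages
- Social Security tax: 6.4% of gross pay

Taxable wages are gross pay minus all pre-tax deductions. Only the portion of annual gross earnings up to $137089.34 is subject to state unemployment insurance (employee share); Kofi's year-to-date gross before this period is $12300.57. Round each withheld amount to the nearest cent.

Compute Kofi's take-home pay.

$3725.37

Traditional 401(k): $6551.99 × 0.0552 = $361.67
Taxable wages = $6551.99 − $361.67 = $6190.32
Local income tax: $6190.32 × 0.04 = $247.61
Federal withholding: $6190.32 × 0.217 = $1343.30
State unemployment insurance (employee share): cap not yet reached, full $6551.99 is subject → $6551.99 × 0.0094 = $61.59
Social Security tax: $6551.99 × 0.064 = $419.33
Wage garnishment: $6551.99 × 0.06 = $393.12
Total deductions = $361.67 + $247.61 + $1343.30 + $61.59 + $419.33 + $393.12 = $2826.62
Net pay = $6551.99 − $2826.62 = $3725.37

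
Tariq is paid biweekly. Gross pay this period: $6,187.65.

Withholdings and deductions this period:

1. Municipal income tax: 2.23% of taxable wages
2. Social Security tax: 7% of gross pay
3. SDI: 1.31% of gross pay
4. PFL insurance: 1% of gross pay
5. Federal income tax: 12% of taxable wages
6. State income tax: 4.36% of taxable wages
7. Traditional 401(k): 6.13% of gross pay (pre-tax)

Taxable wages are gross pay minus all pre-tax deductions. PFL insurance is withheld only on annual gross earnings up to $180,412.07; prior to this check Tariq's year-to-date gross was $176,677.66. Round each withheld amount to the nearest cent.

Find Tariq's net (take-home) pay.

$4,177.04

Traditional 401(k): $6,187.65 × 0.0613 = $379.30
Taxable wages = $6,187.65 − $379.30 = $5,808.35
Municipal income tax: $5,808.35 × 0.0223 = $129.53
Federal income tax: $5,808.35 × 0.12 = $697.00
State income tax: $5,808.35 × 0.0436 = $253.24
Social Security tax: $6,187.65 × 0.07 = $433.14
PFL insurance: only $180,412.07 − $176,677.66 = $3,734.41 of this check is subject → $3,734.41 × 0.01 = $37.34
SDI: $6,187.65 × 0.0131 = $81.06
Total deductions = $379.30 + $129.53 + $697.00 + $253.24 + $433.14 + $37.34 + $81.06 = $2,010.61
Net pay = $6,187.65 − $2,010.61 = $4,177.04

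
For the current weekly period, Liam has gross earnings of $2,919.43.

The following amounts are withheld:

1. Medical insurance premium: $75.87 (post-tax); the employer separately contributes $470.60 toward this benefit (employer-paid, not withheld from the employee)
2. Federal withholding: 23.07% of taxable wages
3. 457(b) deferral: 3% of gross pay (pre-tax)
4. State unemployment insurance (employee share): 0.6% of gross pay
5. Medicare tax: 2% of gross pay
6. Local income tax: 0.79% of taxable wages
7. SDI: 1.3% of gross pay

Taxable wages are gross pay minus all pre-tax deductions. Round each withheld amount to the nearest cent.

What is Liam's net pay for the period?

457(b) deferral: $2,919.43 × 0.03 = $87.58
Taxable wages = $2,919.43 − $87.58 = $2,831.85
Federal withholding: $2,831.85 × 0.2307 = $653.31
Local income tax: $2,831.85 × 0.0079 = $22.37
Medicare tax: $2,919.43 × 0.02 = $58.39
SDI: $2,919.43 × 0.013 = $37.95
State unemployment insurance (employee share): $2,919.43 × 0.006 = $17.52
Medical insurance premium: $75.87
(Employer's $470.60 toward medical insurance premium is not withheld from the employee.)
Total deductions = $87.58 + $653.31 + $22.37 + $58.39 + $37.95 + $17.52 + $75.87 = $952.99
Net pay = $2,919.43 − $952.99 = $1,966.44

$1,966.44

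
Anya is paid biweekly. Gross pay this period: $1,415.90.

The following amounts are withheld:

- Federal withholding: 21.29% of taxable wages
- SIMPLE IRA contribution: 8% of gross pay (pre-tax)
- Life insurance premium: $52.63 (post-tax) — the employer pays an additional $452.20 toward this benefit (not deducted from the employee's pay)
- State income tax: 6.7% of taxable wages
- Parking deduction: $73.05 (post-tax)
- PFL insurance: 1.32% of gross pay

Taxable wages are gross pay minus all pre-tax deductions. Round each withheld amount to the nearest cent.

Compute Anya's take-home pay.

$793.65

SIMPLE IRA contribution: $1,415.90 × 0.08 = $113.27
Taxable wages = $1,415.90 − $113.27 = $1,302.63
Federal withholding: $1,302.63 × 0.2129 = $277.33
State income tax: $1,302.63 × 0.067 = $87.28
PFL insurance: $1,415.90 × 0.0132 = $18.69
Parking deduction: $73.05
Life insurance premium: $52.63
(Employer's $452.20 toward life insurance premium is not withheld from the employee.)
Total deductions = $113.27 + $277.33 + $87.28 + $18.69 + $73.05 + $52.63 = $622.25
Net pay = $1,415.90 − $622.25 = $793.65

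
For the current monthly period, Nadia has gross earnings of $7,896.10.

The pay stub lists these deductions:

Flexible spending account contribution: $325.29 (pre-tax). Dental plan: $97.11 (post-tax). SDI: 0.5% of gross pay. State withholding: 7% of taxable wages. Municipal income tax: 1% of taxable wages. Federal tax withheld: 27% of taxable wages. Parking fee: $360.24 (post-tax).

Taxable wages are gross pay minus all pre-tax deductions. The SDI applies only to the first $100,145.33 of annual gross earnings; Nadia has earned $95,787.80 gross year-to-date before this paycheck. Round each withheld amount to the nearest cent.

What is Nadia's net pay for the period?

$4,441.88

Flexible spending account contribution: $325.29
Taxable wages = $7,896.10 − $325.29 = $7,570.81
Municipal income tax: $7,570.81 × 0.01 = $75.71
State withholding: $7,570.81 × 0.07 = $529.96
Federal tax withheld: $7,570.81 × 0.27 = $2,044.12
SDI: only $100,145.33 − $95,787.80 = $4,357.53 of this check is subject → $4,357.53 × 0.005 = $21.79
Dental plan: $97.11
Parking fee: $360.24
Total deductions = $325.29 + $75.71 + $529.96 + $2,044.12 + $21.79 + $97.11 + $360.24 = $3,454.22
Net pay = $7,896.10 − $3,454.22 = $4,441.88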